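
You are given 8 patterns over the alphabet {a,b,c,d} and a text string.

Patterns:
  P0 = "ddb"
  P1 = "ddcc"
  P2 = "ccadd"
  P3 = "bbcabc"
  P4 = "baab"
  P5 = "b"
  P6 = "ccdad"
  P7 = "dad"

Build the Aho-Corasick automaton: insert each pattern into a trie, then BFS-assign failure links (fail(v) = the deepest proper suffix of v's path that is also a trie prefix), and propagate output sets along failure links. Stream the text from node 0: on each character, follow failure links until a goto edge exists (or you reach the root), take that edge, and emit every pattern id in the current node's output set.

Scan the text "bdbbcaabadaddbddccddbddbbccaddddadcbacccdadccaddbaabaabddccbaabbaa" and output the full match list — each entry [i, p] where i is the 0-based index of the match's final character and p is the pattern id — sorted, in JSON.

Build:
Trie (insert patterns):
  0='ε' goto b→11 c→6 d→1
  1='d' goto a→23 d→2
  2='dd' goto b→3 c→4
  3='ddb' goto ·  ←P0
  4='ddc' goto c→5
  5='ddcc' goto ·  ←P1
  6='c' goto c→7
  7='cc' goto a→8 d→20
  8='cca' goto d→9
  9='ccad' goto d→10
  10='ccadd' goto ·  ←P2
  11='b' goto a→17 b→12  ←P5
  12='bb' goto c→13
  13='bbc' goto a→14
  14='bbca' goto b→15
  15='bbcab' goto c→16
  16='bbcabc' goto ·  ←P3
  17='ba' goto a→18
  18='baa' goto b→19
  19='baab' goto ·  ←P4
  20='ccd' goto a→21
  21='ccda' goto d→22
  22='ccdad' goto ·  ←P6
  23='da' goto d→24
  24='dad' goto ·  ←P7

Failure links (BFS by depth):
  fail(1) 'd': from fail(0)=0 chase 'd': 0 ⇒ 0;  out=∅∪out(0)=∅
  fail(6) 'c': from fail(0)=0 chase 'c': 0 ⇒ 0;  out=∅∪out(0)=∅
  fail(11) 'b': from fail(0)=0 chase 'b': 0 ⇒ 0;  out={5}∪out(0)={5}
  fail(2) 'dd': from fail(1)=0 chase 'd': 0 ⇒ 1;  out=∅∪out(1)=∅
  fail(7) 'cc': from fail(6)=0 chase 'c': 0 ⇒ 6;  out=∅∪out(6)=∅
  fail(12) 'bb': from fail(11)=0 chase 'b': 0 ⇒ 11;  out=∅∪out(11)={5}
  fail(17) 'ba': from fail(11)=0 chase 'a': 0 ⇒ 0;  out=∅∪out(0)=∅
  fail(23) 'da': from fail(1)=0 chase 'a': 0 ⇒ 0;  out=∅∪out(0)=∅
  fail(3) 'ddb': from fail(2)=1 chase 'b': 1→0 ⇒ 11;  out={0}∪out(11)={0,5}
  fail(4) 'ddc': from fail(2)=1 chase 'c': 1→0 ⇒ 6;  out=∅∪out(6)=∅
  fail(8) 'cca': from fail(7)=6 chase 'a': 6→0 ⇒ 0;  out=∅∪out(0)=∅
  fail(13) 'bbc': from fail(12)=11 chase 'c': 11→0 ⇒ 6;  out=∅∪out(6)=∅
  fail(18) 'baa': from fail(17)=0 chase 'a': 0 ⇒ 0;  out=∅∪out(0)=∅
  fail(20) 'ccd': from fail(7)=6 chase 'd': 6→0 ⇒ 1;  out=∅∪out(1)=∅
  fail(24) 'dad': from fail(23)=0 chase 'd': 0 ⇒ 1;  out={7}∪out(1)={7}
  fail(5) 'ddcc': from fail(4)=6 chase 'c': 6 ⇒ 7;  out={1}∪out(7)={1}
  fail(9) 'ccad': from fail(8)=0 chase 'd': 0 ⇒ 1;  out=∅∪out(1)=∅
  fail(14) 'bbca': from fail(13)=6 chase 'a': 6→0 ⇒ 0;  out=∅∪out(0)=∅
  fail(19) 'baab': from fail(18)=0 chase 'b': 0 ⇒ 11;  out={4}∪out(11)={4,5}
  fail(21) 'ccda': from fail(20)=1 chase 'a': 1 ⇒ 23;  out=∅∪out(23)=∅
  fail(10) 'ccadd': from fail(9)=1 chase 'd': 1 ⇒ 2;  out={2}∪out(2)={2}
  fail(15) 'bbcab': from fail(14)=0 chase 'b': 0 ⇒ 11;  out=∅∪out(11)={5}
  fail(22) 'ccdad': from fail(21)=23 chase 'd': 23 ⇒ 24;  out={6}∪out(24)={6,7}
  fail(16) 'bbcabc': from fail(15)=11 chase 'c': 11→0 ⇒ 6;  out={3}∪out(6)={3}

Text stream:
i=0 'b': node 0→11  → match P5@[0:0]
i=1 'd': node 11→1 ·f
i=2 'b': node 1→11 ·f  → match P5@[2:2]
i=3 'b': node 11→12  → match P5@[3:3]
i=4 'c': node 12→13
i=5 'a': node 13→14
i=6 'a': node 14→0 ·f
i=7 'b': node 0→11  → match P5@[7:7]
i=8 'a': node 11→17
i=9 'd': node 17→1 ·f
i=10 'a': node 1→23
i=11 'd': node 23→24  → match P7@[9:11]
i=12 'd': node 24→2 ·f
i=13 'b': node 2→3  → match P0@[11:13],P5@[13:13]
i=14 'd': node 3→1 ·f
i=15 'd': node 1→2
i=16 'c': node 2→4
i=17 'c': node 4→5  → match P1@[14:17]
i=18 'd': node 5→20 ·f
i=19 'd': node 20→2 ·f
i=20 'b': node 2→3  → match P0@[18:20],P5@[20:20]
i=21 'd': node 3→1 ·f
i=22 'd': node 1→2
i=23 'b': node 2→3  → match P0@[21:23],P5@[23:23]
i=24 'b': node 3→12 ·f  → match P5@[24:24]
i=25 'c': node 12→13
i=26 'c': node 13→7 ·f
i=27 'a': node 7→8
i=28 'd': node 8→9
i=29 'd': node 9→10  → match P2@[25:29]
i=30 'd': node 10→2 ·f
i=31 'd': node 2→2 ·f
i=32 'a': node 2→23 ·f
i=33 'd': node 23→24  → match P7@[31:33]
i=34 'c': node 24→6 ·f
i=35 'b': node 6→11 ·f  → match P5@[35:35]
i=36 'a': node 11→17
i=37 'c': node 17→6 ·f
i=38 'c': node 6→7
i=39 'c': node 7→7 ·f
i=40 'd': node 7→20
i=41 'a': node 20→21
i=42 'd': node 21→22  → match P6@[38:42],P7@[40:42]
i=43 'c': node 22→6 ·f
i=44 'c': node 6→7
i=45 'a': node 7→8
i=46 'd': node 8→9
i=47 'd': node 9→10  → match P2@[43:47]
i=48 'b': node 10→3 ·f  → match P0@[46:48],P5@[48:48]
i=49 'a': node 3→17 ·f
i=50 'a': node 17→18
i=51 'b': node 18→19  → match P4@[48:51],P5@[51:51]
i=52 'a': node 19→17 ·f
i=53 'a': node 17→18
i=54 'b': node 18→19  → match P4@[51:54],P5@[54:54]
i=55 'd': node 19→1 ·f
i=56 'd': node 1→2
i=57 'c': node 2→4
i=58 'c': node 4→5  → match P1@[55:58]
i=59 'b': node 5→11 ·f  → match P5@[59:59]
i=60 'a': node 11→17
i=61 'a': node 17→18
i=62 'b': node 18→19  → match P4@[59:62],P5@[62:62]
i=63 'b': node 19→12 ·f  → match P5@[63:63]
i=64 'a': node 12→17 ·f
i=65 'a': node 17→18

Result: [[0,5],[2,5],[3,5],[7,5],[11,7],[13,0],[13,5],[17,1],[20,0],[20,5],[23,0],[23,5],[24,5],[29,2],[33,7],[35,5],[42,6],[42,7],[47,2],[48,0],[48,5],[51,4],[51,5],[54,4],[54,5],[58,1],[59,5],[62,4],[62,5],[63,5]]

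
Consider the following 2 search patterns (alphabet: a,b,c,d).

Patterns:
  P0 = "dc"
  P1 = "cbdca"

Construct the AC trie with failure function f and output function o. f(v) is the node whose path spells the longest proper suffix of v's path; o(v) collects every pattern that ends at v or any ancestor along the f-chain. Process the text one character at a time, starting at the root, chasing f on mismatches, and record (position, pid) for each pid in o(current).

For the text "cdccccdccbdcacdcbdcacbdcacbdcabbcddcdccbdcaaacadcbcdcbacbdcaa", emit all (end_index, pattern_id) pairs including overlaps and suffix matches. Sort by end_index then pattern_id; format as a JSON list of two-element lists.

Build:
Trie (insert patterns):
  n0 'ε': c→3 d→1
  n1 'd': c→2
  n2 'dc': ·  [P0 ends]
  n3 'c': b→4
  n4 'cb': d→5
  n5 'cbd': c→6
  n6 'cbdc': a→7
  n7 'cbdca': ·  [P1 ends]

Failure links (BFS by depth):
  fail(1) 'd': from fail(0)=0 chase 'd': 0 ⇒ 0;  out=∅∪out(0)=∅
  fail(3) 'c': from fail(0)=0 chase 'c': 0 ⇒ 0;  out=∅∪out(0)=∅
  fail(2) 'dc': from fail(1)=0 chase 'c': 0 ⇒ 3;  out={0}∪out(3)={0}
  fail(4) 'cb': from fail(3)=0 chase 'b': 0 ⇒ 0;  out=∅∪out(0)=∅
  fail(5) 'cbd': from fail(4)=0 chase 'd': 0 ⇒ 1;  out=∅∪out(1)=∅
  fail(6) 'cbdc': from fail(5)=1 chase 'c': 1 ⇒ 2;  out=∅∪out(2)={0}
  fail(7) 'cbdca': from fail(6)=2 chase 'a': 2→3→0 ⇒ 0;  out={1}∪out(0)={1}

Run:
pos 0 'c': at 3
pos 1 'd': at 1 ·f
pos 2 'c': at 2  ** P0@[1:2]
pos 3 'c': at 3 ·f
pos 4 'c': at 3 ·f
pos 5 'c': at 3 ·f
pos 6 'd': at 1 ·f
pos 7 'c': at 2  ** P0@[6:7]
pos 8 'c': at 3 ·f
pos 9 'b': at 4
pos 10 'd': at 5
pos 11 'c': at 6  ** P0@[10:11]
pos 12 'a': at 7  ** P1@[8:12]
pos 13 'c': at 3 ·f
pos 14 'd': at 1 ·f
pos 15 'c': at 2  ** P0@[14:15]
pos 16 'b': at 4 ·f
pos 17 'd': at 5
pos 18 'c': at 6  ** P0@[17:18]
pos 19 'a': at 7  ** P1@[15:19]
pos 20 'c': at 3 ·f
pos 21 'b': at 4
pos 22 'd': at 5
pos 23 'c': at 6  ** P0@[22:23]
pos 24 'a': at 7  ** P1@[20:24]
pos 25 'c': at 3 ·f
pos 26 'b': at 4
pos 27 'd': at 5
pos 28 'c': at 6  ** P0@[27:28]
pos 29 'a': at 7  ** P1@[25:29]
pos 30 'b': at 0 ·f
pos 31 'b': at 0
pos 32 'c': at 3
pos 33 'd': at 1 ·f
pos 34 'd': at 1 ·f
pos 35 'c': at 2  ** P0@[34:35]
pos 36 'd': at 1 ·f
pos 37 'c': at 2  ** P0@[36:37]
pos 38 'c': at 3 ·f
pos 39 'b': at 4
pos 40 'd': at 5
pos 41 'c': at 6  ** P0@[40:41]
pos 42 'a': at 7  ** P1@[38:42]
pos 43 'a': at 0 ·f
pos 44 'a': at 0
pos 45 'c': at 3
pos 46 'a': at 0 ·f
pos 47 'd': at 1
pos 48 'c': at 2  ** P0@[47:48]
pos 49 'b': at 4 ·f
pos 50 'c': at 3 ·f
pos 51 'd': at 1 ·f
pos 52 'c': at 2  ** P0@[51:52]
pos 53 'b': at 4 ·f
pos 54 'a': at 0 ·f
pos 55 'c': at 3
pos 56 'b': at 4
pos 57 'd': at 5
pos 58 'c': at 6  ** P0@[57:58]
pos 59 'a': at 7  ** P1@[55:59]
pos 60 'a': at 0 ·f

Matches: [[2,0],[7,0],[11,0],[12,1],[15,0],[18,0],[19,1],[23,0],[24,1],[28,0],[29,1],[35,0],[37,0],[41,0],[42,1],[48,0],[52,0],[58,0],[59,1]]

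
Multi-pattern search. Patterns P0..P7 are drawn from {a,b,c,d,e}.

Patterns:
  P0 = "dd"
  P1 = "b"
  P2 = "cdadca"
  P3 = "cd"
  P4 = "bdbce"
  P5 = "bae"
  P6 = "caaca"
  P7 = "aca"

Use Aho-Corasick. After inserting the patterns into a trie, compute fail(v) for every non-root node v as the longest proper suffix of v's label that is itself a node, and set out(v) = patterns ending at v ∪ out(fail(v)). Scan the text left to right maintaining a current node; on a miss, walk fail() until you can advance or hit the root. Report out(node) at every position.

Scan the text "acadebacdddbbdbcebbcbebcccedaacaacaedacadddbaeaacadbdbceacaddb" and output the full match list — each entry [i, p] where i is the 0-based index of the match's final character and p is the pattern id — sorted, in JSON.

Construct AC machine:
Trie (insert patterns):
  n0 'ε': a→20 b→3 c→4 d→1
  n1 'd': d→2
  n2 'dd': ·  ←P0
  n3 'b': a→14 d→10  ←P1
  n4 'c': a→16 d→5
  n5 'cd': a→6  ←P3
  n6 'cda': d→7
  n7 'cdad': c→8
  n8 'cdadc': a→9
  n9 'cdadca': ·  ←P2
  n10 'bd': b→11
  n11 'bdb': c→12
  n12 'bdbc': e→13
  n13 'bdbce': ·  ←P4
  n14 'ba': e→15
  n15 'bae': ·  ←P5
  n16 'ca': a→17
  n17 'caa': c→18
  n18 'caac': a→19
  n19 'caaca': ·  ←P6
  n20 'a': c→21
  n21 'ac': a→22
  n22 'aca': ·  ←P7

Failure links (BFS by depth):
  fail(1) 'd': from fail(0)=0 chase 'd': 0 ⇒ 0;  out=∅∪out(0)=∅
  fail(3) 'b': from fail(0)=0 chase 'b': 0 ⇒ 0;  out={1}∪out(0)={1}
  fail(4) 'c': from fail(0)=0 chase 'c': 0 ⇒ 0;  out=∅∪out(0)=∅
  fail(20) 'a': from fail(0)=0 chase 'a': 0 ⇒ 0;  out=∅∪out(0)=∅
  fail(2) 'dd': from fail(1)=0 chase 'd': 0 ⇒ 1;  out={0}∪out(1)={0}
  fail(5) 'cd': from fail(4)=0 chase 'd': 0 ⇒ 1;  out={3}∪out(1)={3}
  fail(10) 'bd': from fail(3)=0 chase 'd': 0 ⇒ 1;  out=∅∪out(1)=∅
  fail(14) 'ba': from fail(3)=0 chase 'a': 0 ⇒ 20;  out=∅∪out(20)=∅
  fail(16) 'ca': from fail(4)=0 chase 'a': 0 ⇒ 20;  out=∅∪out(20)=∅
  fail(21) 'ac': from fail(20)=0 chase 'c': 0 ⇒ 4;  out=∅∪out(4)=∅
  fail(6) 'cda': from fail(5)=1 chase 'a': 1→0 ⇒ 20;  out=∅∪out(20)=∅
  fail(11) 'bdb': from fail(10)=1 chase 'b': 1→0 ⇒ 3;  out=∅∪out(3)={1}
  fail(15) 'bae': from fail(14)=20 chase 'e': 20→0 ⇒ 0;  out={5}∪out(0)={5}
  fail(17) 'caa': from fail(16)=20 chase 'a': 20→0 ⇒ 20;  out=∅∪out(20)=∅
  fail(22) 'aca': from fail(21)=4 chase 'a': 4 ⇒ 16;  out={7}∪out(16)={7}
  fail(7) 'cdad': from fail(6)=20 chase 'd': 20→0 ⇒ 1;  out=∅∪out(1)=∅
  fail(12) 'bdbc': from fail(11)=3 chase 'c': 3→0 ⇒ 4;  out=∅∪out(4)=∅
  fail(18) 'caac': from fail(17)=20 chase 'c': 20 ⇒ 21;  out=∅∪out(21)=∅
  fail(8) 'cdadc': from fail(7)=1 chase 'c': 1→0 ⇒ 4;  out=∅∪out(4)=∅
  fail(13) 'bdbce': from fail(12)=4 chase 'e': 4→0 ⇒ 0;  out={4}∪out(0)={4}
  fail(19) 'caaca': from fail(18)=21 chase 'a': 21 ⇒ 22;  out={6}∪out(22)={6,7}
  fail(9) 'cdadca': from fail(8)=4 chase 'a': 4 ⇒ 16;  out={2}∪out(16)={2}

Text stream:
i=0 'a': node 0→20
i=1 'c': node 20→21
i=2 'a': node 21→22  emit P7@[0:2]
i=3 'd': node 22→1 (fail-walked)
i=4 'e': node 1→0 (fail-walked)
i=5 'b': node 0→3  emit P1@[5:5]
i=6 'a': node 3→14
i=7 'c': node 14→21 (fail-walked)
i=8 'd': node 21→5 (fail-walked)  emit P3@[7:8]
i=9 'd': node 5→2 (fail-walked)  emit P0@[8:9]
i=10 'd': node 2→2 (fail-walked)  emit P0@[9:10]
i=11 'b': node 2→3 (fail-walked)  emit P1@[11:11]
i=12 'b': node 3→3 (fail-walked)  emit P1@[12:12]
i=13 'd': node 3→10
i=14 'b': node 10→11  emit P1@[14:14]
i=15 'c': node 11→12
i=16 'e': node 12→13  emit P4@[12:16]
i=17 'b': node 13→3 (fail-walked)  emit P1@[17:17]
i=18 'b': node 3→3 (fail-walked)  emit P1@[18:18]
i=19 'c': node 3→4 (fail-walked)
i=20 'b': node 4→3 (fail-walked)  emit P1@[20:20]
i=21 'e': node 3→0 (fail-walked)
i=22 'b': node 0→3  emit P1@[22:22]
i=23 'c': node 3→4 (fail-walked)
i=24 'c': node 4→4 (fail-walked)
i=25 'c': node 4→4 (fail-walked)
i=26 'e': node 4→0 (fail-walked)
i=27 'd': node 0→1
i=28 'a': node 1→20 (fail-walked)
i=29 'a': node 20→20 (fail-walked)
i=30 'c': node 20→21
i=31 'a': node 21→22  emit P7@[29:31]
i=32 'a': node 22→17 (fail-walked)
i=33 'c': node 17→18
i=34 'a': node 18→19  emit P6@[30:34],P7@[32:34]
i=35 'e': node 19→0 (fail-walked)
i=36 'd': node 0→1
i=37 'a': node 1→20 (fail-walked)
i=38 'c': node 20→21
i=39 'a': node 21→22  emit P7@[37:39]
i=40 'd': node 22→1 (fail-walked)
i=41 'd': node 1→2  emit P0@[40:41]
i=42 'd': node 2→2 (fail-walked)  emit P0@[41:42]
i=43 'b': node 2→3 (fail-walked)  emit P1@[43:43]
i=44 'a': node 3→14
i=45 'e': node 14→15  emit P5@[43:45]
i=46 'a': node 15→20 (fail-walked)
i=47 'a': node 20→20 (fail-walked)
i=48 'c': node 20→21
i=49 'a': node 21→22  emit P7@[47:49]
i=50 'd': node 22→1 (fail-walked)
i=51 'b': node 1→3 (fail-walked)  emit P1@[51:51]
i=52 'd': node 3→10
i=53 'b': node 10→11  emit P1@[53:53]
i=54 'c': node 11→12
i=55 'e': node 12→13  emit P4@[51:55]
i=56 'a': node 13→20 (fail-walked)
i=57 'c': node 20→21
i=58 'a': node 21→22  emit P7@[56:58]
i=59 'd': node 22→1 (fail-walked)
i=60 'd': node 1→2  emit P0@[59:60]
i=61 'b': node 2→3 (fail-walked)  emit P1@[61:61]

Matches: [[2,7],[5,1],[8,3],[9,0],[10,0],[11,1],[12,1],[14,1],[16,4],[17,1],[18,1],[20,1],[22,1],[31,7],[34,6],[34,7],[39,7],[41,0],[42,0],[43,1],[45,5],[49,7],[51,1],[53,1],[55,4],[58,7],[60,0],[61,1]]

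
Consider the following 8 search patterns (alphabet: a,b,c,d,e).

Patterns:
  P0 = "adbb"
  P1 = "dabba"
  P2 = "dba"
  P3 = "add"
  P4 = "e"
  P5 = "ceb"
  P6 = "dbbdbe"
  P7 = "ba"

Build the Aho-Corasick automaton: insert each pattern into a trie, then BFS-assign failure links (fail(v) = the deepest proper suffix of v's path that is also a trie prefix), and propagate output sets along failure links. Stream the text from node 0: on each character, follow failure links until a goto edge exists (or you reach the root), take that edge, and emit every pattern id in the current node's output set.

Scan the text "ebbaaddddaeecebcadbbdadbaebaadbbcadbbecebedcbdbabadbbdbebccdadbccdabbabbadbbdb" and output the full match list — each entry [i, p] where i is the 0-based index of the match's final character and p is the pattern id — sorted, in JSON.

Build:
Trie nodes:
  n0 'ε': a→1 b→21 c→14 d→5 e→13
  n1 'a': d→2
  n2 'ad': b→3 d→12
  n3 'adb': b→4
  n4 'adbb': ·  ←P0
  n5 'd': a→6 b→10
  n6 'da': b→7
  n7 'dab': b→8
  n8 'dabb': a→9
  n9 'dabba': ·  ←P1
  n10 'db': a→11 b→17
  n11 'dba': ·  ←P2
  n12 'add': ·  ←P3
  n13 'e': ·  ←P4
  n14 'c': e→15
  n15 'ce': b→16
  n16 'ceb': ·  ←P5
  n17 'dbb': d→18
  n18 'dbbd': b→19
  n19 'dbbdb': e→20
  n20 'dbbdbe': ·  ←P6
  n21 'b': a→22
  n22 'ba': ·  ←P7

BFS fail/out derivation:
  n1('a'): parent n0 fail=0; on 'a' 0 → fail=0;  out ∅∪∅=∅
  n5('d'): parent n0 fail=0; on 'd' 0 → fail=0;  out ∅∪∅=∅
  n13('e'): parent n0 fail=0; on 'e' 0 → fail=0;  out {4}∪∅={4}
  n14('c'): parent n0 fail=0; on 'c' 0 → fail=0;  out ∅∪∅=∅
  n21('b'): parent n0 fail=0; on 'b' 0 → fail=0;  out ∅∪∅=∅
  n2('ad'): parent n1 fail=0; on 'd' 0 → fail=5;  out ∅∪∅=∅
  n6('da'): parent n5 fail=0; on 'a' 0 → fail=1;  out ∅∪∅=∅
  n10('db'): parent n5 fail=0; on 'b' 0 → fail=21;  out ∅∪∅=∅
  n15('ce'): parent n14 fail=0; on 'e' 0 → fail=13;  out ∅∪{4}={4}
  n22('ba'): parent n21 fail=0; on 'a' 0 → fail=1;  out {7}∪∅={7}
  n3('adb'): parent n2 fail=5; on 'b' 5 → fail=10;  out ∅∪∅=∅
  n7('dab'): parent n6 fail=1; on 'b' 1→0 → fail=21;  out ∅∪∅=∅
  n11('dba'): parent n10 fail=21; on 'a' 21 → fail=22;  out {2}∪{7}={2,7}
  n12('add'): parent n2 fail=5; on 'd' 5→0 → fail=5;  out {3}∪∅={3}
  n16('ceb'): parent n15 fail=13; on 'b' 13→0 → fail=21;  out {5}∪∅={5}
  n17('dbb'): parent n10 fail=21; on 'b' 21→0 → fail=21;  out ∅∪∅=∅
  n4('adbb'): parent n3 fail=10; on 'b' 10 → fail=17;  out {0}∪∅={0}
  n8('dabb'): parent n7 fail=21; on 'b' 21→0 → fail=21;  out ∅∪∅=∅
  n18('dbbd'): parent n17 fail=21; on 'd' 21→0 → fail=5;  out ∅∪∅=∅
  n9('dabba'): parent n8 fail=21; on 'a' 21 → fail=22;  out {1}∪{7}={1,7}
  n19('dbbdb'): parent n18 fail=5; on 'b' 5 → fail=10;  out ∅∪∅=∅
  n20('dbbdbe'): parent n19 fail=10; on 'e' 10→21→0 → fail=13;  out {6}∪{4}={4,6}

Run:
i=0 'e': node 0→13  emit P4@[0:0]
i=1 'b': node 13→21 (via fail)
i=2 'b': node 21→21 (via fail)
i=3 'a': node 21→22  emit P7@[2:3]
i=4 'a': node 22→1 (via fail)
i=5 'd': node 1→2
i=6 'd': node 2→12  emit P3@[4:6]
i=7 'd': node 12→5 (via fail)
i=8 'd': node 5→5 (via fail)
i=9 'a': node 5→6
i=10 'e': node 6→13 (via fail)  emit P4@[10:10]
i=11 'e': node 13→13 (via fail)  emit P4@[11:11]
i=12 'c': node 13→14 (via fail)
i=13 'e': node 14→15  emit P4@[13:13]
i=14 'b': node 15→16  emit P5@[12:14]
i=15 'c': node 16→14 (via fail)
i=16 'a': node 14→1 (via fail)
i=17 'd': node 1→2
i=18 'b': node 2→3
i=19 'b': node 3→4  emit P0@[16:19]
i=20 'd': node 4→18 (via fail)
i=21 'a': node 18→6 (via fail)
i=22 'd': node 6→2 (via fail)
i=23 'b': node 2→3
i=24 'a': node 3→11 (via fail)  emit P2@[22:24],P7@[23:24]
i=25 'e': node 11→13 (via fail)  emit P4@[25:25]
i=26 'b': node 13→21 (via fail)
i=27 'a': node 21→22  emit P7@[26:27]
i=28 'a': node 22→1 (via fail)
i=29 'd': node 1→2
i=30 'b': node 2→3
i=31 'b': node 3→4  emit P0@[28:31]
i=32 'c': node 4→14 (via fail)
i=33 'a': node 14→1 (via fail)
i=34 'd': node 1→2
i=35 'b': node 2→3
i=36 'b': node 3→4  emit P0@[33:36]
i=37 'e': node 4→13 (via fail)  emit P4@[37:37]
i=38 'c': node 13→14 (via fail)
i=39 'e': node 14→15  emit P4@[39:39]
i=40 'b': node 15→16  emit P5@[38:40]
i=41 'e': node 16→13 (via fail)  emit P4@[41:41]
i=42 'd': node 13→5 (via fail)
i=43 'c': node 5→14 (via fail)
i=44 'b': node 14→21 (via fail)
i=45 'd': node 21→5 (via fail)
i=46 'b': node 5→10
i=47 'a': node 10→11  emit P2@[45:47],P7@[46:47]
i=48 'b': node 11→21 (via fail)
i=49 'a': node 21→22  emit P7@[48:49]
i=50 'd': node 22→2 (via fail)
i=51 'b': node 2→3
i=52 'b': node 3→4  emit P0@[49:52]
i=53 'd': node 4→18 (via fail)
i=54 'b': node 18→19
i=55 'e': node 19→20  emit P4@[55:55],P6@[50:55]
i=56 'b': node 20→21 (via fail)
i=57 'c': node 21→14 (via fail)
i=58 'c': node 14→14 (via fail)
i=59 'd': node 14→5 (via fail)
i=60 'a': node 5→6
i=61 'd': node 6→2 (via fail)
i=62 'b': node 2→3
i=63 'c': node 3→14 (via fail)
i=64 'c': node 14→14 (via fail)
i=65 'd': node 14→5 (via fail)
i=66 'a': node 5→6
i=67 'b': node 6→7
i=68 'b': node 7→8
i=69 'a': node 8→9  emit P1@[65:69],P7@[68:69]
i=70 'b': node 9→21 (via fail)
i=71 'b': node 21→21 (via fail)
i=72 'a': node 21→22  emit P7@[71:72]
i=73 'd': node 22→2 (via fail)
i=74 'b': node 2→3
i=75 'b': node 3→4  emit P0@[72:75]
i=76 'd': node 4→18 (via fail)
i=77 'b': node 18→19

Result: [[0,4],[3,7],[6,3],[10,4],[11,4],[13,4],[14,5],[19,0],[24,2],[24,7],[25,4],[27,7],[31,0],[36,0],[37,4],[39,4],[40,5],[41,4],[47,2],[47,7],[49,7],[52,0],[55,4],[55,6],[69,1],[69,7],[72,7],[75,0]]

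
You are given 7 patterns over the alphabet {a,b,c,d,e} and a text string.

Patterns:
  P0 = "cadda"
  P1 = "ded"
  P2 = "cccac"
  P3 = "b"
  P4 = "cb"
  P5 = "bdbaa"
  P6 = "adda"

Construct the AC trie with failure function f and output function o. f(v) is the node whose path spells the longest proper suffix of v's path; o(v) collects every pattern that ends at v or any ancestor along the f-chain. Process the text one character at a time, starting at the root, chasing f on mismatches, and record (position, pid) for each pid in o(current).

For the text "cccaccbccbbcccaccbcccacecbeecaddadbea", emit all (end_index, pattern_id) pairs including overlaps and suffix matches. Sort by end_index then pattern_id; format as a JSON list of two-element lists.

Build automaton:
Trie (insert patterns):
  0='ε' goto a→19 b→13 c→1 d→6
  1='c' goto a→2 b→14 c→9
  2='ca' goto d→3
  3='cad' goto d→4
  4='cadd' goto a→5
  5='cadda' goto ·  [P0 ends]
  6='d' goto e→7
  7='de' goto d→8
  8='ded' goto ·  [P1 ends]
  9='cc' goto c→10
  10='ccc' goto a→11
  11='ccca' goto c→12
  12='cccac' goto ·  [P2 ends]
  13='b' goto d→15  [P3 ends]
  14='cb' goto ·  [P4 ends]
  15='bd' goto b→16
  16='bdb' goto a→17
  17='bdba' goto a→18
  18='bdbaa' goto ·  [P5 ends]
  19='a' goto d→20
  20='ad' goto d→21
  21='add' goto a→22
  22='adda' goto ·  [P6 ends]

BFS fail/out derivation:
  n1('c'): parent n0 fail=0; on 'c' 0 → fail=0;  out ∅∪∅=∅
  n6('d'): parent n0 fail=0; on 'd' 0 → fail=0;  out ∅∪∅=∅
  n13('b'): parent n0 fail=0; on 'b' 0 → fail=0;  out {3}∪∅={3}
  n19('a'): parent n0 fail=0; on 'a' 0 → fail=0;  out ∅∪∅=∅
  n2('ca'): parent n1 fail=0; on 'a' 0 → fail=19;  out ∅∪∅=∅
  n7('de'): parent n6 fail=0; on 'e' 0 → fail=0;  out ∅∪∅=∅
  n9('cc'): parent n1 fail=0; on 'c' 0 → fail=1;  out ∅∪∅=∅
  n14('cb'): parent n1 fail=0; on 'b' 0 → fail=13;  out {4}∪{3}={3,4}
  n15('bd'): parent n13 fail=0; on 'd' 0 → fail=6;  out ∅∪∅=∅
  n20('ad'): parent n19 fail=0; on 'd' 0 → fail=6;  out ∅∪∅=∅
  n3('cad'): parent n2 fail=19; on 'd' 19 → fail=20;  out ∅∪∅=∅
  n8('ded'): parent n7 fail=0; on 'd' 0 → fail=6;  out {1}∪∅={1}
  n10('ccc'): parent n9 fail=1; on 'c' 1 → fail=9;  out ∅∪∅=∅
  n16('bdb'): parent n15 fail=6; on 'b' 6→0 → fail=13;  out ∅∪{3}={3}
  n21('add'): parent n20 fail=6; on 'd' 6→0 → fail=6;  out ∅∪∅=∅
  n4('cadd'): parent n3 fail=20; on 'd' 20 → fail=21;  out ∅∪∅=∅
  n11('ccca'): parent n10 fail=9; on 'a' 9→1 → fail=2;  out ∅∪∅=∅
  n17('bdba'): parent n16 fail=13; on 'a' 13→0 → fail=19;  out ∅∪∅=∅
  n22('adda'): parent n21 fail=6; on 'a' 6→0 → fail=19;  out {6}∪∅={6}
  n5('cadda'): parent n4 fail=21; on 'a' 21 → fail=22;  out {0}∪{6}={0,6}
  n12('cccac'): parent n11 fail=2; on 'c' 2→19→0 → fail=1;  out {2}∪∅={2}
  n18('bdbaa'): parent n17 fail=19; on 'a' 19→0 → fail=19;  out {5}∪∅={5}

Text stream:
[0] read 'c'  n0⇒n1
[1] read 'c'  n1⇒n9
[2] read 'c'  n9⇒n10
[3] read 'a'  n10⇒n11
[4] read 'c'  n11⇒n12  → match P2@[0:4]
[5] read 'c'  n12⇒n9 ·f
[6] read 'b'  n9⇒n14 ·f  → match P3@[6:6],P4@[5:6]
[7] read 'c'  n14⇒n1 ·f
[8] read 'c'  n1⇒n9
[9] read 'b'  n9⇒n14 ·f  → match P3@[9:9],P4@[8:9]
[10] read 'b'  n14⇒n13 ·f  → match P3@[10:10]
[11] read 'c'  n13⇒n1 ·f
[12] read 'c'  n1⇒n9
[13] read 'c'  n9⇒n10
[14] read 'a'  n10⇒n11
[15] read 'c'  n11⇒n12  → match P2@[11:15]
[16] read 'c'  n12⇒n9 ·f
[17] read 'b'  n9⇒n14 ·f  → match P3@[17:17],P4@[16:17]
[18] read 'c'  n14⇒n1 ·f
[19] read 'c'  n1⇒n9
[20] read 'c'  n9⇒n10
[21] read 'a'  n10⇒n11
[22] read 'c'  n11⇒n12  → match P2@[18:22]
[23] read 'e'  n12⇒n0 ·f
[24] read 'c'  n0⇒n1
[25] read 'b'  n1⇒n14  → match P3@[25:25],P4@[24:25]
[26] read 'e'  n14⇒n0 ·f
[27] read 'e'  n0⇒n0
[28] read 'c'  n0⇒n1
[29] read 'a'  n1⇒n2
[30] read 'd'  n2⇒n3
[31] read 'd'  n3⇒n4
[32] read 'a'  n4⇒n5  → match P0@[28:32],P6@[29:32]
[33] read 'd'  n5⇒n20 ·f
[34] read 'b'  n20⇒n13 ·f  → match P3@[34:34]
[35] read 'e'  n13⇒n0 ·f
[36] read 'a'  n0⇒n19

Matches: [[4,2],[6,3],[6,4],[9,3],[9,4],[10,3],[15,2],[17,3],[17,4],[22,2],[25,3],[25,4],[32,0],[32,6],[34,3]]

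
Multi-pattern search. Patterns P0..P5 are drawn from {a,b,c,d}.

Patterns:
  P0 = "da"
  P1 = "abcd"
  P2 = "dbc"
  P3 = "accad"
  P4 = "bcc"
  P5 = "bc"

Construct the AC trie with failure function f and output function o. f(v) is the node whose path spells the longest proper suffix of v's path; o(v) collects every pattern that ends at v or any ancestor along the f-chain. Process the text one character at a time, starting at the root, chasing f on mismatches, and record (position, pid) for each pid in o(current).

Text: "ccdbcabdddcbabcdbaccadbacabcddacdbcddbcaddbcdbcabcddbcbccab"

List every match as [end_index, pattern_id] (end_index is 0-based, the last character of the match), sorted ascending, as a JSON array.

Construct AC machine:
Trie nodes:
  n0 'ε': a→3 b→13 d→1
  n1 'd': a→2 b→7
  n2 'da': ·  ←P0
  n3 'a': b→4 c→9
  n4 'ab': c→5
  n5 'abc': d→6
  n6 'abcd': ·  ←P1
  n7 'db': c→8
  n8 'dbc': ·  ←P2
  n9 'ac': c→10
  n10 'acc': a→11
  n11 'acca': d→12
  n12 'accad': ·  ←P3
  n13 'b': c→14
  n14 'bc': c→15  ←P5
  n15 'bcc': ·  ←P4

Failure links (BFS by depth):
  fail(1) 'd': from fail(0)=0 chase 'd': 0 ⇒ 0;  out=∅∪out(0)=∅
  fail(3) 'a': from fail(0)=0 chase 'a': 0 ⇒ 0;  out=∅∪out(0)=∅
  fail(13) 'b': from fail(0)=0 chase 'b': 0 ⇒ 0;  out=∅∪out(0)=∅
  fail(2) 'da': from fail(1)=0 chase 'a': 0 ⇒ 3;  out={0}∪out(3)={0}
  fail(4) 'ab': from fail(3)=0 chase 'b': 0 ⇒ 13;  out=∅∪out(13)=∅
  fail(7) 'db': from fail(1)=0 chase 'b': 0 ⇒ 13;  out=∅∪out(13)=∅
  fail(9) 'ac': from fail(3)=0 chase 'c': 0 ⇒ 0;  out=∅∪out(0)=∅
  fail(14) 'bc': from fail(13)=0 chase 'c': 0 ⇒ 0;  out={5}∪out(0)={5}
  fail(5) 'abc': from fail(4)=13 chase 'c': 13 ⇒ 14;  out=∅∪out(14)={5}
  fail(8) 'dbc': from fail(7)=13 chase 'c': 13 ⇒ 14;  out={2}∪out(14)={2,5}
  fail(10) 'acc': from fail(9)=0 chase 'c': 0 ⇒ 0;  out=∅∪out(0)=∅
  fail(15) 'bcc': from fail(14)=0 chase 'c': 0 ⇒ 0;  out={4}∪out(0)={4}
  fail(6) 'abcd': from fail(5)=14 chase 'd': 14→0 ⇒ 1;  out={1}∪out(1)={1}
  fail(11) 'acca': from fail(10)=0 chase 'a': 0 ⇒ 3;  out=∅∪out(3)=∅
  fail(12) 'accad': from fail(11)=3 chase 'd': 3→0 ⇒ 1;  out={3}∪out(1)={3}

Run:
pos 0 'c': at 0
pos 1 'c': at 0
pos 2 'd': at 1
pos 3 'b': at 7
pos 4 'c': at 8  emit P2@[2:4],P5@[3:4]
pos 5 'a': at 3 ·f
pos 6 'b': at 4
pos 7 'd': at 1 ·f
pos 8 'd': at 1 ·f
pos 9 'd': at 1 ·f
pos 10 'c': at 0 ·f
pos 11 'b': at 13
pos 12 'a': at 3 ·f
pos 13 'b': at 4
pos 14 'c': at 5  emit P5@[13:14]
pos 15 'd': at 6  emit P1@[12:15]
pos 16 'b': at 7 ·f
pos 17 'a': at 3 ·f
pos 18 'c': at 9
pos 19 'c': at 10
pos 20 'a': at 11
pos 21 'd': at 12  emit P3@[17:21]
pos 22 'b': at 7 ·f
pos 23 'a': at 3 ·f
pos 24 'c': at 9
pos 25 'a': at 3 ·f
pos 26 'b': at 4
pos 27 'c': at 5  emit P5@[26:27]
pos 28 'd': at 6  emit P1@[25:28]
pos 29 'd': at 1 ·f
pos 30 'a': at 2  emit P0@[29:30]
pos 31 'c': at 9 ·f
pos 32 'd': at 1 ·f
pos 33 'b': at 7
pos 34 'c': at 8  emit P2@[32:34],P5@[33:34]
pos 35 'd': at 1 ·f
pos 36 'd': at 1 ·f
pos 37 'b': at 7
pos 38 'c': at 8  emit P2@[36:38],P5@[37:38]
pos 39 'a': at 3 ·f
pos 40 'd': at 1 ·f
pos 41 'd': at 1 ·f
pos 42 'b': at 7
pos 43 'c': at 8  emit P2@[41:43],P5@[42:43]
pos 44 'd': at 1 ·f
pos 45 'b': at 7
pos 46 'c': at 8  emit P2@[44:46],P5@[45:46]
pos 47 'a': at 3 ·f
pos 48 'b': at 4
pos 49 'c': at 5  emit P5@[48:49]
pos 50 'd': at 6  emit P1@[47:50]
pos 51 'd': at 1 ·f
pos 52 'b': at 7
pos 53 'c': at 8  emit P2@[51:53],P5@[52:53]
pos 54 'b': at 13 ·f
pos 55 'c': at 14  emit P5@[54:55]
pos 56 'c': at 15  emit P4@[54:56]
pos 57 'a': at 3 ·f
pos 58 'b': at 4

Matches: [[4,2],[4,5],[14,5],[15,1],[21,3],[27,5],[28,1],[30,0],[34,2],[34,5],[38,2],[38,5],[43,2],[43,5],[46,2],[46,5],[49,5],[50,1],[53,2],[53,5],[55,5],[56,4]]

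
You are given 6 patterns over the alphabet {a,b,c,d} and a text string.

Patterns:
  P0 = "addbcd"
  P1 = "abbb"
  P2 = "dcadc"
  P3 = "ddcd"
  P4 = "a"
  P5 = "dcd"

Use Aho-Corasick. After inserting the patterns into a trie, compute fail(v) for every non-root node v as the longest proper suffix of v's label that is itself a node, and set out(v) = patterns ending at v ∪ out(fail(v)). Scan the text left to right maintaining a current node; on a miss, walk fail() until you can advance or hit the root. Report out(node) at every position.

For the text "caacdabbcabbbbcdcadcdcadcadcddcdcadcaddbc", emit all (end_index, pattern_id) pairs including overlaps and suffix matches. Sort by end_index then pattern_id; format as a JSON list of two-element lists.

Construct AC machine:
Trie nodes:
  n0 'ε': a→1 d→10
  n1 'a': b→7 d→2  ←P4
  n2 'ad': d→3
  n3 'add': b→4
  n4 'addb': c→5
  n5 'addbc': d→6
  n6 'addbcd': ·  ←P0
  n7 'ab': b→8
  n8 'abb': b→9
  n9 'abbb': ·  ←P1
  n10 'd': c→11 d→15
  n11 'dc': a→12 d→18
  n12 'dca': d→13
  n13 'dcad': c→14
  n14 'dcadc': ·  ←P2
  n15 'dd': c→16
  n16 'ddc': d→17
  n17 'ddcd': ·  ←P3
  n18 'dcd': ·  ←P5

BFS fail/out derivation:
  n1('a'): parent n0 fail=0; on 'a' 0 → fail=0;  out {4}∪∅={4}
  n10('d'): parent n0 fail=0; on 'd' 0 → fail=0;  out ∅∪∅=∅
  n2('ad'): parent n1 fail=0; on 'd' 0 → fail=10;  out ∅∪∅=∅
  n7('ab'): parent n1 fail=0; on 'b' 0 → fail=0;  out ∅∪∅=∅
  n11('dc'): parent n10 fail=0; on 'c' 0 → fail=0;  out ∅∪∅=∅
  n15('dd'): parent n10 fail=0; on 'd' 0 → fail=10;  out ∅∪∅=∅
  n3('add'): parent n2 fail=10; on 'd' 10 → fail=15;  out ∅∪∅=∅
  n8('abb'): parent n7 fail=0; on 'b' 0 → fail=0;  out ∅∪∅=∅
  n12('dca'): parent n11 fail=0; on 'a' 0 → fail=1;  out ∅∪{4}={4}
  n16('ddc'): parent n15 fail=10; on 'c' 10 → fail=11;  out ∅∪∅=∅
  n18('dcd'): parent n11 fail=0; on 'd' 0 → fail=10;  out {5}∪∅={5}
  n4('addb'): parent n3 fail=15; on 'b' 15→10→0 → fail=0;  out ∅∪∅=∅
  n9('abbb'): parent n8 fail=0; on 'b' 0 → fail=0;  out {1}∪∅={1}
  n13('dcad'): parent n12 fail=1; on 'd' 1 → fail=2;  out ∅∪∅=∅
  n17('ddcd'): parent n16 fail=11; on 'd' 11 → fail=18;  out {3}∪{5}={3,5}
  n5('addbc'): parent n4 fail=0; on 'c' 0 → fail=0;  out ∅∪∅=∅
  n14('dcadc'): parent n13 fail=2; on 'c' 2→10 → fail=11;  out {2}∪∅={2}
  n6('addbcd'): parent n5 fail=0; on 'd' 0 → fail=10;  out {0}∪∅={0}

Text stream:
i=0 'c': node 0→0
i=1 'a': node 0→1  emit P4@[1:1]
i=2 'a': node 1→1 (via fail)  emit P4@[2:2]
i=3 'c': node 1→0 (via fail)
i=4 'd': node 0→10
i=5 'a': node 10→1 (via fail)  emit P4@[5:5]
i=6 'b': node 1→7
i=7 'b': node 7→8
i=8 'c': node 8→0 (via fail)
i=9 'a': node 0→1  emit P4@[9:9]
i=10 'b': node 1→7
i=11 'b': node 7→8
i=12 'b': node 8→9  emit P1@[9:12]
i=13 'b': node 9→0 (via fail)
i=14 'c': node 0→0
i=15 'd': node 0→10
i=16 'c': node 10→11
i=17 'a': node 11→12  emit P4@[17:17]
i=18 'd': node 12→13
i=19 'c': node 13→14  emit P2@[15:19]
i=20 'd': node 14→18 (via fail)  emit P5@[18:20]
i=21 'c': node 18→11 (via fail)
i=22 'a': node 11→12  emit P4@[22:22]
i=23 'd': node 12→13
i=24 'c': node 13→14  emit P2@[20:24]
i=25 'a': node 14→12 (via fail)  emit P4@[25:25]
i=26 'd': node 12→13
i=27 'c': node 13→14  emit P2@[23:27]
i=28 'd': node 14→18 (via fail)  emit P5@[26:28]
i=29 'd': node 18→15 (via fail)
i=30 'c': node 15→16
i=31 'd': node 16→17  emit P3@[28:31],P5@[29:31]
i=32 'c': node 17→11 (via fail)
i=33 'a': node 11→12  emit P4@[33:33]
i=34 'd': node 12→13
i=35 'c': node 13→14  emit P2@[31:35]
i=36 'a': node 14→12 (via fail)  emit P4@[36:36]
i=37 'd': node 12→13
i=38 'd': node 13→3 (via fail)
i=39 'b': node 3→4
i=40 'c': node 4→5

All matches (sorted): [[1,4],[2,4],[5,4],[9,4],[12,1],[17,4],[19,2],[20,5],[22,4],[24,2],[25,4],[27,2],[28,5],[31,3],[31,5],[33,4],[35,2],[36,4]]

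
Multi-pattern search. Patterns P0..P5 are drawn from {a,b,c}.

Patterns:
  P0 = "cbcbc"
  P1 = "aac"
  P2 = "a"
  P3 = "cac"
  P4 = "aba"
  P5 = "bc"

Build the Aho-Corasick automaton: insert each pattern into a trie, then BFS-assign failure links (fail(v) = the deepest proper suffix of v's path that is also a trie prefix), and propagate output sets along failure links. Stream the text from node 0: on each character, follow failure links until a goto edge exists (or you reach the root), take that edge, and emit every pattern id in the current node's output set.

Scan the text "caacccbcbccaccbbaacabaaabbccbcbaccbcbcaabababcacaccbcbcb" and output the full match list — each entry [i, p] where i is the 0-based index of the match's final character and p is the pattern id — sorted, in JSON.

Build:
Trie (insert patterns):
  0='ε' goto a→6 b→13 c→1
  1='c' goto a→9 b→2
  2='cb' goto c→3
  3='cbc' goto b→4
  4='cbcb' goto c→5
  5='cbcbc' goto ·  ←P0
  6='a' goto a→7 b→11  ←P2
  7='aa' goto c→8
  8='aac' goto ·  ←P1
  9='ca' goto c→10
  10='cac' goto ·  ←P3
  11='ab' goto a→12
  12='aba' goto ·  ←P4
  13='b' goto c→14
  14='bc' goto ·  ←P5

BFS fail/out derivation:
  fail(1) 'c': from fail(0)=0 chase 'c': 0 ⇒ 0;  out=∅∪out(0)=∅
  fail(6) 'a': from fail(0)=0 chase 'a': 0 ⇒ 0;  out={2}∪out(0)={2}
  fail(13) 'b': from fail(0)=0 chase 'b': 0 ⇒ 0;  out=∅∪out(0)=∅
  fail(2) 'cb': from fail(1)=0 chase 'b': 0 ⇒ 13;  out=∅∪out(13)=∅
  fail(7) 'aa': from fail(6)=0 chase 'a': 0 ⇒ 6;  out=∅∪out(6)={2}
  fail(9) 'ca': from fail(1)=0 chase 'a': 0 ⇒ 6;  out=∅∪out(6)={2}
  fail(11) 'ab': from fail(6)=0 chase 'b': 0 ⇒ 13;  out=∅∪out(13)=∅
  fail(14) 'bc': from fail(13)=0 chase 'c': 0 ⇒ 1;  out={5}∪out(1)={5}
  fail(3) 'cbc': from fail(2)=13 chase 'c': 13 ⇒ 14;  out=∅∪out(14)={5}
  fail(8) 'aac': from fail(7)=6 chase 'c': 6→0 ⇒ 1;  out={1}∪out(1)={1}
  fail(10) 'cac': from fail(9)=6 chase 'c': 6→0 ⇒ 1;  out={3}∪out(1)={3}
  fail(12) 'aba': from fail(11)=13 chase 'a': 13→0 ⇒ 6;  out={4}∪out(6)={2,4}
  fail(4) 'cbcb': from fail(3)=14 chase 'b': 14→1 ⇒ 2;  out=∅∪out(2)=∅
  fail(5) 'cbcbc': from fail(4)=2 chase 'c': 2 ⇒ 3;  out={0}∪out(3)={0,5}

Text stream:
[0] read 'c'  n0⇒n1
[1] read 'a'  n1⇒n9  ** P2@[1:1]
[2] read 'a'  n9⇒n7 (via fail)  ** P2@[2:2]
[3] read 'c'  n7⇒n8  ** P1@[1:3]
[4] read 'c'  n8⇒n1 (via fail)
[5] read 'c'  n1⇒n1 (via fail)
[6] read 'b'  n1⇒n2
[7] read 'c'  n2⇒n3  ** P5@[6:7]
[8] read 'b'  n3⇒n4
[9] read 'c'  n4⇒n5  ** P0@[5:9],P5@[8:9]
[10] read 'c'  n5⇒n1 (via fail)
[11] read 'a'  n1⇒n9  ** P2@[11:11]
[12] read 'c'  n9⇒n10  ** P3@[10:12]
[13] read 'c'  n10⇒n1 (via fail)
[14] read 'b'  n1⇒n2
[15] read 'b'  n2⇒n13 (via fail)
[16] read 'a'  n13⇒n6 (via fail)  ** P2@[16:16]
[17] read 'a'  n6⇒n7  ** P2@[17:17]
[18] read 'c'  n7⇒n8  ** P1@[16:18]
[19] read 'a'  n8⇒n9 (via fail)  ** P2@[19:19]
[20] read 'b'  n9⇒n11 (via fail)
[21] read 'a'  n11⇒n12  ** P2@[21:21],P4@[19:21]
[22] read 'a'  n12⇒n7 (via fail)  ** P2@[22:22]
[23] read 'a'  n7⇒n7 (via fail)  ** P2@[23:23]
[24] read 'b'  n7⇒n11 (via fail)
[25] read 'b'  n11⇒n13 (via fail)
[26] read 'c'  n13⇒n14  ** P5@[25:26]
[27] read 'c'  n14⇒n1 (via fail)
[28] read 'b'  n1⇒n2
[29] read 'c'  n2⇒n3  ** P5@[28:29]
[30] read 'b'  n3⇒n4
[31] read 'a'  n4⇒n6 (via fail)  ** P2@[31:31]
[32] read 'c'  n6⇒n1 (via fail)
[33] read 'c'  n1⇒n1 (via fail)
[34] read 'b'  n1⇒n2
[35] read 'c'  n2⇒n3  ** P5@[34:35]
[36] read 'b'  n3⇒n4
[37] read 'c'  n4⇒n5  ** P0@[33:37],P5@[36:37]
[38] read 'a'  n5⇒n9 (via fail)  ** P2@[38:38]
[39] read 'a'  n9⇒n7 (via fail)  ** P2@[39:39]
[40] read 'b'  n7⇒n11 (via fail)
[41] read 'a'  n11⇒n12  ** P2@[41:41],P4@[39:41]
[42] read 'b'  n12⇒n11 (via fail)
[43] read 'a'  n11⇒n12  ** P2@[43:43],P4@[41:43]
[44] read 'b'  n12⇒n11 (via fail)
[45] read 'c'  n11⇒n14 (via fail)  ** P5@[44:45]
[46] read 'a'  n14⇒n9 (via fail)  ** P2@[46:46]
[47] read 'c'  n9⇒n10  ** P3@[45:47]
[48] read 'a'  n10⇒n9 (via fail)  ** P2@[48:48]
[49] read 'c'  n9⇒n10  ** P3@[47:49]
[50] read 'c'  n10⇒n1 (via fail)
[51] read 'b'  n1⇒n2
[52] read 'c'  n2⇒n3  ** P5@[51:52]
[53] read 'b'  n3⇒n4
[54] read 'c'  n4⇒n5  ** P0@[50:54],P5@[53:54]
[55] read 'b'  n5⇒n4 (via fail)

All matches (sorted): [[1,2],[2,2],[3,1],[7,5],[9,0],[9,5],[11,2],[12,3],[16,2],[17,2],[18,1],[19,2],[21,2],[21,4],[22,2],[23,2],[26,5],[29,5],[31,2],[35,5],[37,0],[37,5],[38,2],[39,2],[41,2],[41,4],[43,2],[43,4],[45,5],[46,2],[47,3],[48,2],[49,3],[52,5],[54,0],[54,5]]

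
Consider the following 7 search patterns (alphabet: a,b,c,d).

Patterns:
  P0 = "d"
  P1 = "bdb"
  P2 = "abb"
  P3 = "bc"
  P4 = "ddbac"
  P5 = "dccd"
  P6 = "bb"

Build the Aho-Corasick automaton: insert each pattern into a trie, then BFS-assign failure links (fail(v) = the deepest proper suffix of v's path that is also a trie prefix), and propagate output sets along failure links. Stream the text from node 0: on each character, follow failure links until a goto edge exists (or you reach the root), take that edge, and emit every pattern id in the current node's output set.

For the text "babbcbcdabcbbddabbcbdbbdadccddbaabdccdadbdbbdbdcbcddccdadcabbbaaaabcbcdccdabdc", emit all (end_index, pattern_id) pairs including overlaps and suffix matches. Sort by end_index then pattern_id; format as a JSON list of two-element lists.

Build automaton:
Trie nodes:
  n0 'ε': a→5 b→2 d→1
  n1 'd': c→13 d→9  [P0 ends]
  n2 'b': b→16 c→8 d→3
  n3 'bd': b→4
  n4 'bdb': ·  [P1 ends]
  n5 'a': b→6
  n6 'ab': b→7
  n7 'abb': ·  [P2 ends]
  n8 'bc': ·  [P3 ends]
  n9 'dd': b→10
  n10 'ddb': a→11
  n11 'ddba': c→12
  n12 'ddbac': ·  [P4 ends]
  n13 'dc': c→14
  n14 'dcc': d→15
  n15 'dccd': ·  [P5 ends]
  n16 'bb': ·  [P6 ends]

Failure links (BFS by depth):
  n1('d'): parent n0 fail=0; on 'd' 0 → fail=0;  out {0}∪∅={0}
  n2('b'): parent n0 fail=0; on 'b' 0 → fail=0;  out ∅∪∅=∅
  n5('a'): parent n0 fail=0; on 'a' 0 → fail=0;  out ∅∪∅=∅
  n3('bd'): parent n2 fail=0; on 'd' 0 → fail=1;  out ∅∪{0}={0}
  n6('ab'): parent n5 fail=0; on 'b' 0 → fail=2;  out ∅∪∅=∅
  n8('bc'): parent n2 fail=0; on 'c' 0 → fail=0;  out {3}∪∅={3}
  n9('dd'): parent n1 fail=0; on 'd' 0 → fail=1;  out ∅∪{0}={0}
  n13('dc'): parent n1 fail=0; on 'c' 0 → fail=0;  out ∅∪∅=∅
  n16('bb'): parent n2 fail=0; on 'b' 0 → fail=2;  out {6}∪∅={6}
  n4('bdb'): parent n3 fail=1; on 'b' 1→0 → fail=2;  out {1}∪∅={1}
  n7('abb'): parent n6 fail=2; on 'b' 2 → fail=16;  out {2}∪{6}={2,6}
  n10('ddb'): parent n9 fail=1; on 'b' 1→0 → fail=2;  out ∅∪∅=∅
  n14('dcc'): parent n13 fail=0; on 'c' 0 → fail=0;  out ∅∪∅=∅
  n11('ddba'): parent n10 fail=2; on 'a' 2→0 → fail=5;  out ∅∪∅=∅
  n15('dccd'): parent n14 fail=0; on 'd' 0 → fail=1;  out {5}∪{0}={0,5}
  n12('ddbac'): parent n11 fail=5; on 'c' 5→0 → fail=0;  out {4}∪∅={4}

Text stream:
pos 0 'b': at 2
pos 1 'a': at 5 (via fail)
pos 2 'b': at 6
pos 3 'b': at 7  ** P2@[1:3],P6@[2:3]
pos 4 'c': at 8 (via fail)  ** P3@[3:4]
pos 5 'b': at 2 (via fail)
pos 6 'c': at 8  ** P3@[5:6]
pos 7 'd': at 1 (via fail)  ** P0@[7:7]
pos 8 'a': at 5 (via fail)
pos 9 'b': at 6
pos 10 'c': at 8 (via fail)  ** P3@[9:10]
pos 11 'b': at 2 (via fail)
pos 12 'b': at 16  ** P6@[11:12]
pos 13 'd': at 3 (via fail)  ** P0@[13:13]
pos 14 'd': at 9 (via fail)  ** P0@[14:14]
pos 15 'a': at 5 (via fail)
pos 16 'b': at 6
pos 17 'b': at 7  ** P2@[15:17],P6@[16:17]
pos 18 'c': at 8 (via fail)  ** P3@[17:18]
pos 19 'b': at 2 (via fail)
pos 20 'd': at 3  ** P0@[20:20]
pos 21 'b': at 4  ** P1@[19:21]
pos 22 'b': at 16 (via fail)  ** P6@[21:22]
pos 23 'd': at 3 (via fail)  ** P0@[23:23]
pos 24 'a': at 5 (via fail)
pos 25 'd': at 1 (via fail)  ** P0@[25:25]
pos 26 'c': at 13
pos 27 'c': at 14
pos 28 'd': at 15  ** P0@[28:28],P5@[25:28]
pos 29 'd': at 9 (via fail)  ** P0@[29:29]
pos 30 'b': at 10
pos 31 'a': at 11
pos 32 'a': at 5 (via fail)
pos 33 'b': at 6
pos 34 'd': at 3 (via fail)  ** P0@[34:34]
pos 35 'c': at 13 (via fail)
pos 36 'c': at 14
pos 37 'd': at 15  ** P0@[37:37],P5@[34:37]
pos 38 'a': at 5 (via fail)
pos 39 'd': at 1 (via fail)  ** P0@[39:39]
pos 40 'b': at 2 (via fail)
pos 41 'd': at 3  ** P0@[41:41]
pos 42 'b': at 4  ** P1@[40:42]
pos 43 'b': at 16 (via fail)  ** P6@[42:43]
pos 44 'd': at 3 (via fail)  ** P0@[44:44]
pos 45 'b': at 4  ** P1@[43:45]
pos 46 'd': at 3 (via fail)  ** P0@[46:46]
pos 47 'c': at 13 (via fail)
pos 48 'b': at 2 (via fail)
pos 49 'c': at 8  ** P3@[48:49]
pos 50 'd': at 1 (via fail)  ** P0@[50:50]
pos 51 'd': at 9  ** P0@[51:51]
pos 52 'c': at 13 (via fail)
pos 53 'c': at 14
pos 54 'd': at 15  ** P0@[54:54],P5@[51:54]
pos 55 'a': at 5 (via fail)
pos 56 'd': at 1 (via fail)  ** P0@[56:56]
pos 57 'c': at 13
pos 58 'a': at 5 (via fail)
pos 59 'b': at 6
pos 60 'b': at 7  ** P2@[58:60],P6@[59:60]
pos 61 'b': at 16 (via fail)  ** P6@[60:61]
pos 62 'a': at 5 (via fail)
pos 63 'a': at 5 (via fail)
pos 64 'a': at 5 (via fail)
pos 65 'a': at 5 (via fail)
pos 66 'b': at 6
pos 67 'c': at 8 (via fail)  ** P3@[66:67]
pos 68 'b': at 2 (via fail)
pos 69 'c': at 8  ** P3@[68:69]
pos 70 'd': at 1 (via fail)  ** P0@[70:70]
pos 71 'c': at 13
pos 72 'c': at 14
pos 73 'd': at 15  ** P0@[73:73],P5@[70:73]
pos 74 'a': at 5 (via fail)
pos 75 'b': at 6
pos 76 'd': at 3 (via fail)  ** P0@[76:76]
pos 77 'c': at 13 (via fail)

Result: [[3,2],[3,6],[4,3],[6,3],[7,0],[10,3],[12,6],[13,0],[14,0],[17,2],[17,6],[18,3],[20,0],[21,1],[22,6],[23,0],[25,0],[28,0],[28,5],[29,0],[34,0],[37,0],[37,5],[39,0],[41,0],[42,1],[43,6],[44,0],[45,1],[46,0],[49,3],[50,0],[51,0],[54,0],[54,5],[56,0],[60,2],[60,6],[61,6],[67,3],[69,3],[70,0],[73,0],[73,5],[76,0]]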